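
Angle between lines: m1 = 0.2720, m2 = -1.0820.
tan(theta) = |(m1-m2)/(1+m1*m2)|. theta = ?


m1-m2 = 1.354
1+m1*m2 = 0.705696
tan(theta) = |1.354/0.705696| = 1.918673
theta = arctan(|1.354/0.705696|) = 62.4718 degrees (acute angle)

62.4718 degrees


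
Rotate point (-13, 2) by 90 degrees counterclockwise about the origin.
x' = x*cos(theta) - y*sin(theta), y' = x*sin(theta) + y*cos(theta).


cos(90) = 0, sin(90) = 1
x' = -13*0 - 2*1 = -2
y' = -13*1 + 2*0 = -13

(-2, -13)


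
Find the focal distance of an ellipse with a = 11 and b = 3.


c^2 = 11^2 - 3^2 = 121 - 9 = 112
c = sqrt(112) = 10.5830

c = 10.5830


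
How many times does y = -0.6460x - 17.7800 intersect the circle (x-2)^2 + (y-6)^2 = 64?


Substitute y = -0.6460x - 17.7800: (x-2)^2 + (-0.6460x- 17.7800-6)^2 = 64
Expand to Ax^2 + Bx + C = 0, where b-k = -23.78
A = 1+m^2 = 1.417316
B = 2(m(b-k) - h) = 2(-0.6460*(-23.78) - 2) = 26.72376
C = h^2 + (b-k)^2 - r^2 = 4 + 565.4884 - 64 = 505.4884
disc = B^2-4AC = 714.1593 - 2865.7472 = -2151.5879
disc < 0

0 intersection points


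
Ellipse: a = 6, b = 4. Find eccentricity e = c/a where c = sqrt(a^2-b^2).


c = sqrt(36-16) = sqrt(20) = 4.4721
e = c/a = sqrt(20)/6 = 0.7454

e = 0.7454


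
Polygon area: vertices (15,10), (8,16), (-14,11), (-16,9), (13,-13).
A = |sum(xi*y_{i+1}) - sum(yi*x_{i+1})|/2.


sum(xi*y_{i+1}) = 15*16 + 8*11 - 14*9 - 16*(-13) + 13*10 = 540
sum(yi*x_{i+1}) = 10*8 + 16*(-14) + 11*(-16) + 9*13 - 13*15 = -398
Area = |540 + 398|/2 = 938/2 = 469.0000

469.0000 sq units


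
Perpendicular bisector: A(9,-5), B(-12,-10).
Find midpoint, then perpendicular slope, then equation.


Midpoint = (-1.5, -7.5)
Slope of AB = dy/dx = -5/(-21) = 0.2381
Perp slope = -dx/dy = -21/5 = -4.2000
b = My - (perp slope)*Mx = -7.5 + (-21*(-1.5))/(-5) = -7.5 - 6.3000 = -13.8000

y = -4.2000x - 13.8000


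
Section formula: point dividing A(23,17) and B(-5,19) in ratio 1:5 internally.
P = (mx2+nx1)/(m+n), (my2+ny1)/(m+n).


Px = (1*(-5) + 5*23)/6 = 110/6 = 18.3333
Py = (1*19 + 5*17)/6 = 104/6 = 17.3333

P = (18.3333, 17.3333)


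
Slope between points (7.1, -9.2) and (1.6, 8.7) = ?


dy = 8.7 + 9.2 = 17.9
dx = 1.6 - 7.1 = -5.5
m = 17.9/(-5.5) = -3.2545

m = -3.2545


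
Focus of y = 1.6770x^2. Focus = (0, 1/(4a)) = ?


a = 1.6770
4a = 6.7080
focus = (0, 1/6.7080) = (0, 0.1491)

Focus = (0, 0.1491)


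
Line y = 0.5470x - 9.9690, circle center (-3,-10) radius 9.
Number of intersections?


Substitute y = 0.5470x - 9.9690: (x+ 3)^2 + (0.5470x- 9.9690+ 10)^2 = 81
Expand to Ax^2 + Bx + C = 0, where b-k = 0.031
A = 1+m^2 = 1.299209
B = 2(m(b-k) - h) = 2(0.5470*0.031 + 3) = 6.033914
C = h^2 + (b-k)^2 - r^2 = 9 + 0.000961 - 81 = -71.999039
disc = B^2-4AC = 36.4081 + 374.1672 = 410.5753
disc > 0

2 intersection points


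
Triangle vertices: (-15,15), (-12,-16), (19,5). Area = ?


-15*(-16-5) = 315
-12*(5-15) = 120
19*(15+ 16) = 589
sum = 1024
Area = |1024|/2 = 512.0000

512.0000 sq units


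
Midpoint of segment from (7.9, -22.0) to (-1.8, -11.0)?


Mx = (7.9 - 1.8)/2 = 6.1/2 = 3.0500
My = (-22.0 - 11.0)/2 = -33.0/2 = -16.5000

(3.0500, -16.5000)


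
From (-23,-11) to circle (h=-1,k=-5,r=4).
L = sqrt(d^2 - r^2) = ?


d = sqrt((-23+ 1)^2 + (-11+ 5)^2) = sqrt(484+36) = 22.8035
L = sqrt(520.0000 - 16) = sqrt(504.0000) = 22.4499

22.4499


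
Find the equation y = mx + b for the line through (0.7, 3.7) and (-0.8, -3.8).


m = (-7.5)/(-1.5) = 5.0000
b = y1 - m*x1 = 3.7 - (-7.5*0.7)/(-1.5) = 3.7 - 3.5000 = 0.2000

y = 5.0000x + 0.2000


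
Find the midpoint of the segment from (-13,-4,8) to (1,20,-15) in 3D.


Mx = (-13+1)/2 = -6.0000
My = (-4+20)/2 = 8.0000
Mz = (8- 15)/2 = -3.5000

M = (-6.0000, 8.0000, -3.5000)


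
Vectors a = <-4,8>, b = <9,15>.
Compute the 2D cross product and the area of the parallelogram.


cross = -4*15 - 8*9 = -60 - 72 = -132
Parallelogram area = |-132| = 132

cross = -132, parallelogram area = 132


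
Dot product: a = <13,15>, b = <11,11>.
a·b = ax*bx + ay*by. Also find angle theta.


a·b = 13*11 + 15*11 = 143 + 165 = 308
|a| = sqrt(169+225) = 19.8494
|b| = sqrt(121+121) = 15.5563
cos(theta) = 308/(sqrt(394)*sqrt(242)) = 308/sqrt(95348) = 0.997459
theta = arccos(308/sqrt(95348)) = 4.0856 degrees

a·b = 308, theta = 4.0856 deg


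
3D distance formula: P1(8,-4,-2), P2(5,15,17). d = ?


dx=-3, dy=19, dz=19
d = sqrt(9+361+361) = sqrt(731) = 27.0370

27.0370


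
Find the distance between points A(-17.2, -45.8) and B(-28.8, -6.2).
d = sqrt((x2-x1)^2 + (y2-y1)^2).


dx = -28.8 + 17.2 = -11.6
dy = -6.2 + 45.8 = 39.6
d = sqrt(134.56 + 1568.16) = sqrt(1702.72) = 41.2640

41.2640


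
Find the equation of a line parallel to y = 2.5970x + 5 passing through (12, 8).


Parallel lines have equal slopes.
m2 = 2.5970
b2 = 8 - 2.5970*12 = -23.1640

y = 2.5970x - 23.1640


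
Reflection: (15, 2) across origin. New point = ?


Reflection rule for origin: (-x, -y)
(15, 2) -> (-15, -2)

(-15, -2)


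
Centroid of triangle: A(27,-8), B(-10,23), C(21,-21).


Gx = (27- 10+21)/3 = 38/3 = 12.6667
Gy = (-8+23- 21)/3 = -6/3 = -2.0000

G = (12.6667, -2.0000)


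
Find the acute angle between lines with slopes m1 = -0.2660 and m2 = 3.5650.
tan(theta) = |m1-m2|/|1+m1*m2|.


m1-m2 = -3.831
1+m1*m2 = 0.05171
tan(theta) = |-3.831/0.05171| = 74.086250
theta = arctan(|-3.831/0.05171|) = 89.2267 degrees (acute angle)

89.2267 degrees


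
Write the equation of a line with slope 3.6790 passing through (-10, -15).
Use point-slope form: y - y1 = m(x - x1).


y + 15 = 3.6790(x + 10)
y = 3.6790x - 15 - 3.6790*(-10)
y = 3.6790x + 21.7900

y = 3.6790x + 21.7900


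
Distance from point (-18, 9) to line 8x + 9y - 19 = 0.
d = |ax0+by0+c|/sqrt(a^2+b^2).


|8*(-18) + 9*9 - 19| = |-82| = 82
sqrt(64 + 81) = sqrt(145) = 12.0416
d = 82/sqrt(145) = 6.8097

6.8097


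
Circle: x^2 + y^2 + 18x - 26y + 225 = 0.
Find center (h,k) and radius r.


h = -D/2 = -18/2 = -9
k = -E/2 = 26/2 = 13
r^2 = h^2 + k^2 - F = 81 + 169 - 225 = 25
r = 5

Center (-9, 13), radius = 5


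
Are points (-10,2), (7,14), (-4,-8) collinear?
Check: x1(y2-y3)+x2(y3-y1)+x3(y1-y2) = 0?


-10*(14+ 8) + 7*(-8-2) - 4*(2-14)
= -220 - 70 + 48 = -242

No, not collinear (determinant = -242)


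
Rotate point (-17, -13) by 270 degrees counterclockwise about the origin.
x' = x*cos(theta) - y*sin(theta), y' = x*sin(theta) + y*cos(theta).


cos(270) = 0, sin(270) = -1
x' = -17*0 + 13*(-1) = -13
y' = -17*(-1) - 13*0 = 17

(-13, 17)


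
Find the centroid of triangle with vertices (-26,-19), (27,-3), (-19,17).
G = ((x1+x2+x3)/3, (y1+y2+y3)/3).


Gx = (-26+27- 19)/3 = -18/3 = -6.0000
Gy = (-19- 3+17)/3 = -5/3 = -1.6667

G = (-6.0000, -1.6667)


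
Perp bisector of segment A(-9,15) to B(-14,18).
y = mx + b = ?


Midpoint = (-11.5, 16.5)
Slope of AB = dy/dx = 3/(-5) = -0.6000
Perp slope = -dx/dy = 5/3 = 1.6667
b = My - (perp slope)*Mx = 16.5 + (-5*(-11.5))/3 = 16.5 + 19.1667 = 35.6667

y = 1.6667x + 35.6667


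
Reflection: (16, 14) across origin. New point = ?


Reflection rule for origin: (-x, -y)
(16, 14) -> (-16, -14)

(-16, -14)


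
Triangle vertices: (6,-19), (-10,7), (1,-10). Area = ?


6*(7+ 10) = 102
-10*(-10+ 19) = -90
1*(-19-7) = -26
sum = -14
Area = |-14|/2 = 7.0000

7.0000 sq units


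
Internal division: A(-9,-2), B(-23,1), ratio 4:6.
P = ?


Px = (4*(-23) + 6*(-9))/10 = -146/10 = -14.6000
Py = (4*1 + 6*(-2))/10 = -8/10 = -0.8000

P = (-14.6000, -0.8000)


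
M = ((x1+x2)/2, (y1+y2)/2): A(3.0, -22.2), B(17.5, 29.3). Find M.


Mx = (3.0 + 17.5)/2 = 20.5/2 = 10.2500
My = (-22.2 + 29.3)/2 = 7.1/2 = 3.5500

(10.2500, 3.5500)


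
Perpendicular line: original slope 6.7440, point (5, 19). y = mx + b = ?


Perpendicular slope = -1/m1 = -1/6.7440 = -0.1483
b2 = y0 - m2*x0 = 19 + 5/6.7440 = 19 + 0.7414 = 19.7414

y = -0.1483x + 19.7414


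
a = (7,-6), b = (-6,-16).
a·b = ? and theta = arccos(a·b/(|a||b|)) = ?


a·b = 7*(-6) - 6*(-16) = -42 + 96 = 54
|a| = sqrt(49+36) = 9.2195
|b| = sqrt(36+256) = 17.0880
cos(theta) = 54/(sqrt(85)*sqrt(292)) = 54/sqrt(24820) = 0.342762
theta = arccos(54/sqrt(24820)) = 69.9548 degrees

a·b = 54, theta = 69.9548 deg


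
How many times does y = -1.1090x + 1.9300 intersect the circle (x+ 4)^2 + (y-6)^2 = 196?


Substitute y = -1.1090x + 1.9300: (x+ 4)^2 + (-1.1090x+1.9300-6)^2 = 196
Expand to Ax^2 + Bx + C = 0, where b-k = -4.07
A = 1+m^2 = 2.229881
B = 2(m(b-k) - h) = 2(-1.1090*(-4.07) + 4) = 17.02726
C = h^2 + (b-k)^2 - r^2 = 16 + 16.5649 - 196 = -163.4351
disc = B^2-4AC = 289.9276 + 1457.7633 = 1747.6909
disc > 0

2 intersection points


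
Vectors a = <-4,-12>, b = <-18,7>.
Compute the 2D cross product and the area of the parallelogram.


cross = -4*7 + 12*(-18) = -28 - 216 = -244
Parallelogram area = |-244| = 244

cross = -244, parallelogram area = 244


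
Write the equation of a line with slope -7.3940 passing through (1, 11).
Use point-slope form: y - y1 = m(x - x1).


y - 11 = -7.3940(x - 1)
y = -7.3940x + 11 + 7.3940*1
y = -7.3940x + 18.3940

y = -7.3940x + 18.3940


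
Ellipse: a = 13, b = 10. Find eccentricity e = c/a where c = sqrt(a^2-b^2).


c = sqrt(169-100) = sqrt(69) = 8.3066
e = c/a = sqrt(69)/13 = 0.6390

e = 0.6390


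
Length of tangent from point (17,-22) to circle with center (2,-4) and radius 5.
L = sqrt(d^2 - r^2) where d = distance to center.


d = sqrt((17-2)^2 + (-22+ 4)^2) = sqrt(225+324) = 23.4307
L = sqrt(549.0000 - 25) = sqrt(524.0000) = 22.8910

22.8910


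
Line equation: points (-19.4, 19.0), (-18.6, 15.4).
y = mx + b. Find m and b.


m = (-3.6)/(0.8) = -4.5000
b = y1 - m*x1 = 19.0 - (-3.6*(-19.4))/(0.8) = 19.0 - 87.3000 = -68.3000

y = -4.5000x - 68.3000


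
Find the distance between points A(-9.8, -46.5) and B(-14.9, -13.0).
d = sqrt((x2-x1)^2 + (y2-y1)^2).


dx = -14.9 + 9.8 = -5.1
dy = -13.0 + 46.5 = 33.5
d = sqrt(26.01 + 1122.25) = sqrt(1148.26) = 33.8860

33.8860


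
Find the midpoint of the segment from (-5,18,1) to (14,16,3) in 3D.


Mx = (-5+14)/2 = 4.5000
My = (18+16)/2 = 17.0000
Mz = (1+3)/2 = 2.0000

M = (4.5000, 17.0000, 2.0000)


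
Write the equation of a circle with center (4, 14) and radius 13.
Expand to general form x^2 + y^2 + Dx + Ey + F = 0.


(x-4)^2 + (y-14)^2 = 13^2
D = -2h = -8, E = -2k = -28
F = h^2+k^2-r^2 = 16+196-169 = 43

x^2 + y^2 - 8x - 28y + 43 = 0


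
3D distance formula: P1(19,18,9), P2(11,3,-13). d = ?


dx=-8, dy=-15, dz=-22
d = sqrt(64+225+484) = sqrt(773) = 27.8029

27.8029


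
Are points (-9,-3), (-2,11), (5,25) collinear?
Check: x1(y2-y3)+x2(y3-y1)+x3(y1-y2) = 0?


-9*(11-25) - 2*(25+ 3) + 5*(-3-11)
= 126 - 56 - 70 = 0

Yes, collinear (determinant = 0)


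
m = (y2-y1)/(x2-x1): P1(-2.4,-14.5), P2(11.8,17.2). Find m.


dy = 17.2 + 14.5 = 31.7
dx = 11.8 + 2.4 = 14.2
m = 31.7/14.2 = 2.2324

m = 2.2324


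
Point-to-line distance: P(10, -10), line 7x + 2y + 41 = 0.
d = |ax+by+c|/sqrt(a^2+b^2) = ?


|7*10 + 2*(-10) + 41| = |91| = 91
sqrt(49 + 4) = sqrt(53) = 7.2801
d = 91/sqrt(53) = 12.4998

12.4998


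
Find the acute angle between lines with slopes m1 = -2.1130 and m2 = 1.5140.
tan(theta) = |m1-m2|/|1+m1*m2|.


m1-m2 = -3.627
1+m1*m2 = -2.199082
tan(theta) = |-3.627/(-2.199082)| = 1.649325
theta = arctan(|-3.627/(-2.199082)|) = 58.7712 degrees (acute angle)

58.7712 degrees


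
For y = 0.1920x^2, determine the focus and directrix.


a = 0.1920
1/(4a) = 1.3021
Focus = (0, 1.3021)
Directrix: y = -1.3021

Focus = (0, 1.3021), Directrix: y = -1.3021


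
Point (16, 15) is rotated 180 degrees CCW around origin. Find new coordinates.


cos(180) = -1, sin(180) = 0
x' = 16*(-1) - 15*0 = -16
y' = 16*0 + 15*(-1) = -15

(-16, -15)


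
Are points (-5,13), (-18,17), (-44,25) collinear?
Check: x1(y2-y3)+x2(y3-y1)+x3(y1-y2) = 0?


-5*(17-25) - 18*(25-13) - 44*(13-17)
= 40 - 216 + 176 = 0

Yes, collinear (determinant = 0)


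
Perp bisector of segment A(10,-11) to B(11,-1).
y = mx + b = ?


Midpoint = (10.5, -6)
Slope of AB = dy/dx = 10/1 = 10.0000
Perp slope = -dx/dy = -1/10 = -0.1000
b = My - (perp slope)*Mx = -6 + (1*10.5)/10 = -6 + 1.0500 = -4.9500

y = -0.1000x - 4.9500


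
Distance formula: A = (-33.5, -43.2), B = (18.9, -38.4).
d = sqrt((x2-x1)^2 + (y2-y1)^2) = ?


dx = 18.9 + 33.5 = 52.4
dy = -38.4 + 43.2 = 4.8
d = sqrt(2745.76 + 23.04) = sqrt(2768.8) = 52.6194

52.6194


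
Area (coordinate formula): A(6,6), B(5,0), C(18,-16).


6*(0+ 16) = 96
5*(-16-6) = -110
18*(6-0) = 108
sum = 94
Area = |94|/2 = 47.0000

47.0000 sq units


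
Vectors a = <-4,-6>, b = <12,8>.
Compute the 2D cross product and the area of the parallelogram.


cross = -4*8 + 6*12 = -32 + 72 = 40
Parallelogram area = |40| = 40

cross = 40, parallelogram area = 40


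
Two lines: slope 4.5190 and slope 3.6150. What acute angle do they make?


m1-m2 = 0.904
1+m1*m2 = 17.336185
tan(theta) = |0.904/17.336185| = 0.052145
theta = arctan(|0.904/17.336185|) = 2.9850 degrees (acute angle)

2.9850 degrees


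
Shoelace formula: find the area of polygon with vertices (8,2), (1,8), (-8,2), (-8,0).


sum(xi*y_{i+1}) = 8*8 + 1*2 - 8*0 - 8*2 = 50
sum(yi*x_{i+1}) = 2*1 + 8*(-8) + 2*(-8) + 0*8 = -78
Area = |50 + 78|/2 = 128/2 = 64.0000

64.0000 sq units


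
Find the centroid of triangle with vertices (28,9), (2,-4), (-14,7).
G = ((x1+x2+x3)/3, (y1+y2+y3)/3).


Gx = (28+2- 14)/3 = 16/3 = 5.3333
Gy = (9- 4+7)/3 = 12/3 = 4.0000

G = (5.3333, 4.0000)


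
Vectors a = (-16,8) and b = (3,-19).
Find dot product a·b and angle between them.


a·b = -16*3 + 8*(-19) = -48 - 152 = -200
|a| = sqrt(256+64) = 17.8885
|b| = sqrt(9+361) = 19.2354
cos(theta) = -200/(sqrt(320)*sqrt(370)) = -200/sqrt(118400) = -0.581238
theta = arccos(-200/sqrt(118400)) = 125.5377 degrees

a·b = -200, theta = 125.5377 deg


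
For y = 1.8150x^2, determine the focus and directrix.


a = 1.8150
1/(4a) = 0.1377
Focus = (0, 0.1377)
Directrix: y = -0.1377

Focus = (0, 0.1377), Directrix: y = -0.1377


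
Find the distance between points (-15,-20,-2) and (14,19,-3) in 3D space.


dx=29, dy=39, dz=-1
d = sqrt(841+1521+1) = sqrt(2363) = 48.6107

48.6107


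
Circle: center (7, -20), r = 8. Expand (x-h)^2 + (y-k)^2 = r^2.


(x-7)^2 + (y+ 20)^2 = 8^2
D = -2h = -14, E = -2k = 40
F = h^2+k^2-r^2 = 49+400-64 = 385

x^2 + y^2 - 14x + 40y + 385 = 0


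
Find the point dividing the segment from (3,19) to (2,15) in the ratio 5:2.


Px = (5*2 + 2*3)/7 = 16/7 = 2.2857
Py = (5*15 + 2*19)/7 = 113/7 = 16.1429

P = (2.2857, 16.1429)


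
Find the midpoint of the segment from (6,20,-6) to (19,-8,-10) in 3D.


Mx = (6+19)/2 = 12.5000
My = (20- 8)/2 = 6.0000
Mz = (-6- 10)/2 = -8.0000

M = (12.5000, 6.0000, -8.0000)


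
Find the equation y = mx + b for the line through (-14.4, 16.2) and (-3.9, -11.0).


m = (-27.2)/(10.5) = -2.5905
b = y1 - m*x1 = 16.2 - (-27.2*(-14.4))/(10.5) = 16.2 - 37.3029 = -21.1029

y = -2.5905x - 21.1029


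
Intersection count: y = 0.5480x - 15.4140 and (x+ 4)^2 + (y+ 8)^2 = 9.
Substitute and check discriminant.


Substitute y = 0.5480x - 15.4140: (x+ 4)^2 + (0.5480x- 15.4140+ 8)^2 = 9
Expand to Ax^2 + Bx + C = 0, where b-k = -7.414
A = 1+m^2 = 1.300304
B = 2(m(b-k) - h) = 2(0.5480*(-7.414) + 4) = -0.125744
C = h^2 + (b-k)^2 - r^2 = 16 + 54.967396 - 9 = 61.967396
disc = B^2-4AC = 0.0158 - 322.3058 = -322.2900
disc < 0

0 intersection points


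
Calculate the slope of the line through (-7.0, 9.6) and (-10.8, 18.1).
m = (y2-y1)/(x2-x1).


dy = 18.1 - 9.6 = 8.5
dx = -10.8 + 7.0 = -3.8
m = 8.5/(-3.8) = -2.2368

m = -2.2368


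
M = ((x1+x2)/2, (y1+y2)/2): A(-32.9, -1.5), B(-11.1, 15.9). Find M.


Mx = (-32.9 - 11.1)/2 = -44.0/2 = -22.0000
My = (-1.5 + 15.9)/2 = 14.4/2 = 7.2000

(-22.0000, 7.2000)


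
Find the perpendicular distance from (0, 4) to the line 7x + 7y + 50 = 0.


|7*0 + 7*4 + 50| = |78| = 78
sqrt(49 + 49) = sqrt(98) = 9.8995
d = 78/sqrt(98) = 7.8792

7.8792


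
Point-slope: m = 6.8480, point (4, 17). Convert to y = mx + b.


y - 17 = 6.8480(x - 4)
y = 6.8480x + 17 - 6.8480*4
y = 6.8480x - 10.3920

y = 6.8480x - 10.3920


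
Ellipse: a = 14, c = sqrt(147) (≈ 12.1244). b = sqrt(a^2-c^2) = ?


b^2 = 14^2 - (sqrt(147))^2 = 196 - 147 = 49
b = sqrt(49) = 7

b = 7


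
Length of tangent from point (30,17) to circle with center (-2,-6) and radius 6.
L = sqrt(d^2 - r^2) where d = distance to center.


d = sqrt((30+ 2)^2 + (17+ 6)^2) = sqrt(1024+529) = 39.4081
L = sqrt(1553.0000 - 36) = sqrt(1517.0000) = 38.9487

38.9487


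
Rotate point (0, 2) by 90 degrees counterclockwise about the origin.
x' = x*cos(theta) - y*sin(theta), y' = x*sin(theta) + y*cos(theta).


cos(90) = 0, sin(90) = 1
x' = 0*0 - 2*1 = -2
y' = 0*1 + 2*0 = 0

(-2, 0)


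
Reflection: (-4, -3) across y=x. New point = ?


Reflection rule for y=x: (y, x)
(-4, -3) -> (-3, -4)

(-3, -4)


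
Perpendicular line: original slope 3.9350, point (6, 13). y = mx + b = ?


Perpendicular slope = -1/m1 = -1/3.9350 = -0.2541
b2 = y0 - m2*x0 = 13 + 6/3.9350 = 13 + 1.5248 = 14.5248

y = -0.2541x + 14.5248


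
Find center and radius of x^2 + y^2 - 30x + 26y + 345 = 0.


h = -D/2 = 30/2 = 15
k = -E/2 = -26/2 = -13
r^2 = h^2 + k^2 - F = 225 + 169 - 345 = 49
r = 7

Center (15, -13), radius = 7


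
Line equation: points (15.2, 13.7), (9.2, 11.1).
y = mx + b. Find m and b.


m = (-2.6)/(-6.0) = 0.4333
b = y1 - m*x1 = 13.7 - (-2.6*15.2)/(-6.0) = 13.7 - 6.5867 = 7.1133

y = 0.4333x + 7.1133


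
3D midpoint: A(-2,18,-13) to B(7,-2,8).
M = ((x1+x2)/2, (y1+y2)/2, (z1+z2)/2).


Mx = (-2+7)/2 = 2.5000
My = (18- 2)/2 = 8.0000
Mz = (-13+8)/2 = -2.5000

M = (2.5000, 8.0000, -2.5000)


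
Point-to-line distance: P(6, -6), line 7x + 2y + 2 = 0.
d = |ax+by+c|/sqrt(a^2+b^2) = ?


|7*6 + 2*(-6) + 2| = |32| = 32
sqrt(49 + 4) = sqrt(53) = 7.2801
d = 32/sqrt(53) = 4.3955

4.3955


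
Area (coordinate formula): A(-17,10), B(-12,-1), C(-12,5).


-17*(-1-5) = 102
-12*(5-10) = 60
-12*(10+ 1) = -132
sum = 30
Area = |30|/2 = 15.0000

15.0000 sq units


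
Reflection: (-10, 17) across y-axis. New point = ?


Reflection rule for y-axis: (-x, y)
(-10, 17) -> (10, 17)

(10, 17)


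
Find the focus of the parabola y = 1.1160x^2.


a = 1.1160
4a = 4.4640
focus = (0, 1/4.4640) = (0, 0.2240)

Focus = (0, 0.2240)


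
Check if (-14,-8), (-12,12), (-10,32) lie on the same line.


-14*(12-32) - 12*(32+ 8) - 10*(-8-12)
= 280 - 480 + 200 = 0

Yes, collinear (determinant = 0)


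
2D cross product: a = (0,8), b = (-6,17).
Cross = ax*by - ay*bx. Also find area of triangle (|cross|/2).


cross = 0*17 - 8*(-6) = 0 + 48 = 48
Triangle area = |48|/2 = 48/2 = 24.0000

cross = 48, triangle area = 24.0000


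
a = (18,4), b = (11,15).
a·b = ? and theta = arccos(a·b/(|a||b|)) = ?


a·b = 18*11 + 4*15 = 198 + 60 = 258
|a| = sqrt(324+16) = 18.4391
|b| = sqrt(121+225) = 18.6011
cos(theta) = 258/(sqrt(340)*sqrt(346)) = 258/sqrt(117640) = 0.752215
theta = arccos(258/sqrt(117640)) = 41.2174 degrees

a·b = 258, theta = 41.2174 deg


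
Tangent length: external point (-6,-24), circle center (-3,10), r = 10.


d = sqrt((-6+ 3)^2 + (-24-10)^2) = sqrt(9+1156) = 34.1321
L = sqrt(1165.0000 - 100) = sqrt(1065.0000) = 32.6343

32.6343


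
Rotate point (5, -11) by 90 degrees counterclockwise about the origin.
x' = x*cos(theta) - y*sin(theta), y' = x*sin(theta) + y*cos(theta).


cos(90) = 0, sin(90) = 1
x' = 5*0 + 11*1 = 11
y' = 5*1 - 11*0 = 5

(11, 5)


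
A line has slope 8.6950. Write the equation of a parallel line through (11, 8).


Parallel lines have equal slopes.
m2 = 8.6950
b2 = 8 - 8.6950*11 = -87.6450

y = 8.6950x - 87.6450


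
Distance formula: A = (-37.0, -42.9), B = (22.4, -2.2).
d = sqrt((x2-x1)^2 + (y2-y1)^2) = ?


dx = 22.4 + 37.0 = 59.4
dy = -2.2 + 42.9 = 40.7
d = sqrt(3528.36 + 1656.49) = sqrt(5184.85) = 72.0059

72.0059


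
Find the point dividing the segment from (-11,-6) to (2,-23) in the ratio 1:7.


Px = (1*2 + 7*(-11))/8 = -75/8 = -9.3750
Py = (1*(-23) + 7*(-6))/8 = -65/8 = -8.1250

P = (-9.3750, -8.1250)


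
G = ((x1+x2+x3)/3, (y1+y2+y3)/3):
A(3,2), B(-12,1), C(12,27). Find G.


Gx = (3- 12+12)/3 = 3/3 = 1.0000
Gy = (2+1+27)/3 = 30/3 = 10.0000

G = (1.0000, 10.0000)


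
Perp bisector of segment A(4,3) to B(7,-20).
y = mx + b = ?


Midpoint = (5.5, -8.5)
Slope of AB = dy/dx = -23/3 = -7.6667
Perp slope = -dx/dy = 3/23 = 0.1304
b = My - (perp slope)*Mx = -8.5 + (3*5.5)/(-23) = -8.5 - 0.7174 = -9.2174

y = 0.1304x - 9.2174


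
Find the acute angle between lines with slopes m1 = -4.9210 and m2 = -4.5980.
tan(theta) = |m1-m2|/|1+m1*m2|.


m1-m2 = -0.323
1+m1*m2 = 23.626758
tan(theta) = |-0.323/23.626758| = 0.013671
theta = arctan(|-0.323/23.626758|) = 0.7832 degrees (acute angle)

0.7832 degrees


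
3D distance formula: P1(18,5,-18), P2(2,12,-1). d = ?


dx=-16, dy=7, dz=17
d = sqrt(256+49+289) = sqrt(594) = 24.3721

24.3721


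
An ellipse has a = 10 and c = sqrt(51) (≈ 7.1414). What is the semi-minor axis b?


b^2 = 10^2 - (sqrt(51))^2 = 100 - 51 = 49
b = sqrt(49) = 7

b = 7


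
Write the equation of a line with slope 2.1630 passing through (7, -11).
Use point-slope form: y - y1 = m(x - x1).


y + 11 = 2.1630(x - 7)
y = 2.1630x - 11 - 2.1630*7
y = 2.1630x - 26.1410

y = 2.1630x - 26.1410


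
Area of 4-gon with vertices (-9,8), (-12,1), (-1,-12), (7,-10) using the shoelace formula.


sum(xi*y_{i+1}) = -9*1 - 12*(-12) - 1*(-10) + 7*8 = 201
sum(yi*x_{i+1}) = 8*(-12) + 1*(-1) - 12*7 - 10*(-9) = -91
Area = |201 + 91|/2 = 292/2 = 146.0000

146.0000 sq units


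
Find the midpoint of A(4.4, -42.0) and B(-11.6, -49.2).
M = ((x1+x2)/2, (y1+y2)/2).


Mx = (4.4 - 11.6)/2 = -7.2/2 = -3.6000
My = (-42.0 - 49.2)/2 = -91.2/2 = -45.6000

(-3.6000, -45.6000)


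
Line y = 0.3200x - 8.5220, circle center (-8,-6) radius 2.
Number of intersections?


Substitute y = 0.3200x - 8.5220: (x+ 8)^2 + (0.3200x- 8.5220+ 6)^2 = 4
Expand to Ax^2 + Bx + C = 0, where b-k = -2.522
A = 1+m^2 = 1.1024
B = 2(m(b-k) - h) = 2(0.3200*(-2.522) + 8) = 14.38592
C = h^2 + (b-k)^2 - r^2 = 64 + 6.360484 - 4 = 66.360484
disc = B^2-4AC = 206.9547 - 292.6232 = -85.6685
disc < 0

0 intersection points


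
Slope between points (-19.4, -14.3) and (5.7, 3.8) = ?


dy = 3.8 + 14.3 = 18.1
dx = 5.7 + 19.4 = 25.1
m = 18.1/25.1 = 0.7211

m = 0.7211


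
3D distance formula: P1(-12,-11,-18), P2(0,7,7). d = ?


dx=12, dy=18, dz=25
d = sqrt(144+324+625) = sqrt(1093) = 33.0606

33.0606


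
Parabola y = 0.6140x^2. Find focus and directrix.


a = 0.6140
1/(4a) = 0.4072
Focus = (0, 0.4072)
Directrix: y = -0.4072

Focus = (0, 0.4072), Directrix: y = -0.4072


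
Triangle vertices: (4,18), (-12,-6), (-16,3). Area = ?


4*(-6-3) = -36
-12*(3-18) = 180
-16*(18+ 6) = -384
sum = -240
Area = |-240|/2 = 120.0000

120.0000 sq units


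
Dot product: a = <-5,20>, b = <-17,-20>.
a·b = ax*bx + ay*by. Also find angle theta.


a·b = -5*(-17) + 20*(-20) = 85 - 400 = -315
|a| = sqrt(25+400) = 20.6155
|b| = sqrt(289+400) = 26.2488
cos(theta) = -315/(sqrt(425)*sqrt(689)) = -315/sqrt(292825) = -0.582112
theta = arccos(-315/sqrt(292825)) = 125.5992 degrees

a·b = -315, theta = 125.5992 deg


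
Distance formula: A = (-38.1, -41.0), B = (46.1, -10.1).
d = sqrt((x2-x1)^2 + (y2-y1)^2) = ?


dx = 46.1 + 38.1 = 84.2
dy = -10.1 + 41.0 = 30.9
d = sqrt(7089.64 + 954.81) = sqrt(8044.45) = 89.6909

89.6909


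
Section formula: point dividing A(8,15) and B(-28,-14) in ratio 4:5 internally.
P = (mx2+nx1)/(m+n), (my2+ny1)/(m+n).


Px = (4*(-28) + 5*8)/9 = -72/9 = -8.0000
Py = (4*(-14) + 5*15)/9 = 19/9 = 2.1111

P = (-8.0000, 2.1111)


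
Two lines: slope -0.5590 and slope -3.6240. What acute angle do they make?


m1-m2 = 3.065
1+m1*m2 = 3.025816
tan(theta) = |3.065/3.025816| = 1.012950
theta = arctan(|3.065/3.025816|) = 45.3686 degrees (acute angle)

45.3686 degrees


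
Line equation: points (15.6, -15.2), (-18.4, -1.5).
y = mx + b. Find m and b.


m = (13.7)/(-34.0) = -0.4029
b = y1 - m*x1 = -15.2 - (13.7*15.6)/(-34.0) = -15.2 + 6.2859 = -8.9141

y = -0.4029x - 8.9141


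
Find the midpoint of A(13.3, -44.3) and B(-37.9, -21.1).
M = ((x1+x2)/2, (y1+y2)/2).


Mx = (13.3 - 37.9)/2 = -24.6/2 = -12.3000
My = (-44.3 - 21.1)/2 = -65.4/2 = -32.7000

(-12.3000, -32.7000)


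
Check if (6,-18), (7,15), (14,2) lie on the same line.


6*(15-2) + 7*(2+ 18) + 14*(-18-15)
= 78 + 140 - 462 = -244

No, not collinear (determinant = -244)


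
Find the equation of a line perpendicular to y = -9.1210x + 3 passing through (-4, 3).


Perpendicular slope = -1/m1 = -1/(-9.1210) = 0.1096
b2 = y0 - m2*x0 = 3 - 4/(-9.1210) = 3 + 0.4385 = 3.4385

y = 0.1096x + 3.4385


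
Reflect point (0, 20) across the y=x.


Reflection rule for y=x: (y, x)
(0, 20) -> (20, 0)

(20, 0)


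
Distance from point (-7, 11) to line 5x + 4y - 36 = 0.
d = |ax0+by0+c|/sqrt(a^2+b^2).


|5*(-7) + 4*11 - 36| = |-27| = 27
sqrt(25 + 16) = sqrt(41) = 6.4031
d = 27/sqrt(41) = 4.2167

4.2167


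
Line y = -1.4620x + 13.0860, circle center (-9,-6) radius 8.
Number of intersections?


Substitute y = -1.4620x + 13.0860: (x+ 9)^2 + (-1.4620x+13.0860+ 6)^2 = 64
Expand to Ax^2 + Bx + C = 0, where b-k = 19.086
A = 1+m^2 = 3.137444
B = 2(m(b-k) - h) = 2(-1.4620*19.086 + 9) = -37.807464
C = h^2 + (b-k)^2 - r^2 = 81 + 364.275396 - 64 = 381.275396
disc = B^2-4AC = 1429.4043 - 4784.9208 = -3355.5165
disc < 0

0 intersection points


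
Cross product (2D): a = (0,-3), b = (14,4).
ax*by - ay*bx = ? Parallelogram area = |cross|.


cross = 0*4 + 3*14 = 0 + 42 = 42
Parallelogram area = |42| = 42

cross = 42, parallelogram area = 42


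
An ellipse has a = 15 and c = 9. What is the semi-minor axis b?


b^2 = 15^2 - (9)^2 = 225 - 81 = 144
b = sqrt(144) = 12

b = 12


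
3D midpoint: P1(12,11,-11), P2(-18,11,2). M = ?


Mx = (12- 18)/2 = -3.0000
My = (11+11)/2 = 11.0000
Mz = (-11+2)/2 = -4.5000

M = (-3.0000, 11.0000, -4.5000)


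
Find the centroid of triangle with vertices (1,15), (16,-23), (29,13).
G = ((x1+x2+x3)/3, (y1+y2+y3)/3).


Gx = (1+16+29)/3 = 46/3 = 15.3333
Gy = (15- 23+13)/3 = 5/3 = 1.6667

G = (15.3333, 1.6667)


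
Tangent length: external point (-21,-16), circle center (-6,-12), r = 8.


d = sqrt((-21+ 6)^2 + (-16+ 12)^2) = sqrt(225+16) = 15.5242
L = sqrt(241.0000 - 64) = sqrt(177.0000) = 13.3041

13.3041


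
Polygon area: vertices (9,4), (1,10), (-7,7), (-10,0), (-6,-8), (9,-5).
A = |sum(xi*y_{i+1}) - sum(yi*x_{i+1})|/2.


sum(xi*y_{i+1}) = 9*10 + 1*7 - 7*0 - 10*(-8) - 6*(-5) + 9*4 = 243
sum(yi*x_{i+1}) = 4*1 + 10*(-7) + 7*(-10) + 0*(-6) - 8*9 - 5*9 = -253
Area = |243 + 253|/2 = 496/2 = 248.0000

248.0000 sq units


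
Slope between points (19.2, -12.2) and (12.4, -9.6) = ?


dy = -9.6 + 12.2 = 2.6
dx = 12.4 - 19.2 = -6.8
m = 2.6/(-6.8) = -0.3824

m = -0.3824


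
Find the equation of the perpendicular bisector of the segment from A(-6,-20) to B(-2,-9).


Midpoint = (-4, -14.5)
Slope of AB = dy/dx = 11/4 = 2.7500
Perp slope = -dx/dy = -4/11 = -0.3636
b = My - (perp slope)*Mx = -14.5 + (4*(-4))/11 = -14.5 - 1.4545 = -15.9545

y = -0.3636x - 15.9545


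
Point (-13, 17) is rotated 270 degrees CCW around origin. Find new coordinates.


cos(270) = 0, sin(270) = -1
x' = -13*0 - 17*(-1) = 17
y' = -13*(-1) + 17*0 = 13

(17, 13)


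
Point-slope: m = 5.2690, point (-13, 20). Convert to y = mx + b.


y - 20 = 5.2690(x + 13)
y = 5.2690x + 20 - 5.2690*(-13)
y = 5.2690x + 88.4970

y = 5.2690x + 88.4970


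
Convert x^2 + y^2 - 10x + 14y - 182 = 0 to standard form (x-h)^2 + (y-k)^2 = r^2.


h = -D/2 = 10/2 = 5
k = -E/2 = -14/2 = -7
r^2 = h^2 + k^2 - F = 25 + 49 + 182 = 256
r = 16

Center (5, -7), radius = 16


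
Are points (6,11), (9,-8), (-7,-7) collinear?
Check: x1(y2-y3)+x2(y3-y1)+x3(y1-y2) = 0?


6*(-8+ 7) + 9*(-7-11) - 7*(11+ 8)
= -6 - 162 - 133 = -301

No, not collinear (determinant = -301)


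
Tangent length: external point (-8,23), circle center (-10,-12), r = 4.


d = sqrt((-8+ 10)^2 + (23+ 12)^2) = sqrt(4+1225) = 35.0571
L = sqrt(1229.0000 - 16) = sqrt(1213.0000) = 34.8281

34.8281


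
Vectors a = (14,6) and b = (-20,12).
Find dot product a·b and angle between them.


a·b = 14*(-20) + 6*12 = -280 + 72 = -208
|a| = sqrt(196+36) = 15.2315
|b| = sqrt(400+144) = 23.3238
cos(theta) = -208/(sqrt(232)*sqrt(544)) = -208/sqrt(126208) = -0.585491
theta = arccos(-208/sqrt(126208)) = 125.8377 degrees

a·b = -208, theta = 125.8377 deg


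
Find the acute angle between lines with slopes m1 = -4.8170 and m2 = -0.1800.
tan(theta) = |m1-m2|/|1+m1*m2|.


m1-m2 = -4.637
1+m1*m2 = 1.86706
tan(theta) = |-4.637/1.86706| = 2.483584
theta = arctan(|-4.637/1.86706|) = 68.0681 degrees (acute angle)

68.0681 degrees


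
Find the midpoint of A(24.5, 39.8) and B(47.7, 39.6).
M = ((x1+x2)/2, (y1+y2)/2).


Mx = (24.5 + 47.7)/2 = 72.2/2 = 36.1000
My = (39.8 + 39.6)/2 = 79.4/2 = 39.7000

(36.1000, 39.7000)


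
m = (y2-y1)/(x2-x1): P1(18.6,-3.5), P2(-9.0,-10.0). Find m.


dy = -10.0 + 3.5 = -6.5
dx = -9.0 - 18.6 = -27.6
m = -6.5/(-27.6) = 0.2355

m = 0.2355


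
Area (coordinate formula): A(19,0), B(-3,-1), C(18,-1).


19*(-1+ 1) = 0
-3*(-1-0) = 3
18*(0+ 1) = 18
sum = 21
Area = |21|/2 = 10.5000

10.5000 sq units


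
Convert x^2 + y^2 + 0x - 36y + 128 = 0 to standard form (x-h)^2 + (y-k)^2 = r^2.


h = -D/2 = 0/2 = 0
k = -E/2 = 36/2 = 18
r^2 = h^2 + k^2 - F = 0 + 324 - 128 = 196
r = 14

Center (0, 18), radius = 14


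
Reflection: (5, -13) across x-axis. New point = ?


Reflection rule for x-axis: (x, -y)
(5, -13) -> (5, 13)

(5, 13)


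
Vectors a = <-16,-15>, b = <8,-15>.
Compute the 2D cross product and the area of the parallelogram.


cross = -16*(-15) + 15*8 = 240 + 120 = 360
Parallelogram area = |360| = 360

cross = 360, parallelogram area = 360


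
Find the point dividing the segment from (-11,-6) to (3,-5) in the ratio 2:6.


Px = (2*3 + 6*(-11))/8 = -60/8 = -7.5000
Py = (2*(-5) + 6*(-6))/8 = -46/8 = -5.7500

P = (-7.5000, -5.7500)


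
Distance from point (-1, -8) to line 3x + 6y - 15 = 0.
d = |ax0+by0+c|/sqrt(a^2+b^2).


|3*(-1) + 6*(-8) - 15| = |-66| = 66
sqrt(9 + 36) = sqrt(45) = 6.7082
d = 66/sqrt(45) = 9.8387

9.8387


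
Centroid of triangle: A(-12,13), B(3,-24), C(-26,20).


Gx = (-12+3- 26)/3 = -35/3 = -11.6667
Gy = (13- 24+20)/3 = 9/3 = 3.0000

G = (-11.6667, 3.0000)


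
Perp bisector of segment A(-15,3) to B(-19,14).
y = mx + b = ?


Midpoint = (-17, 8.5)
Slope of AB = dy/dx = 11/(-4) = -2.7500
Perp slope = -dx/dy = 4/11 = 0.3636
b = My - (perp slope)*Mx = 8.5 + (-4*(-17))/11 = 8.5 + 6.1818 = 14.6818

y = 0.3636x + 14.6818


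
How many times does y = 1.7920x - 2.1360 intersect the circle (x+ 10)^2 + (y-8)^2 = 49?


Substitute y = 1.7920x - 2.1360: (x+ 10)^2 + (1.7920x- 2.1360-8)^2 = 49
Expand to Ax^2 + Bx + C = 0, where b-k = -10.136
A = 1+m^2 = 4.211264
B = 2(m(b-k) - h) = 2(1.7920*(-10.136) + 10) = -16.327424
C = h^2 + (b-k)^2 - r^2 = 100 + 102.738496 - 49 = 153.738496
disc = B^2-4AC = 266.5848 - 2589.7336 = -2323.1488
disc < 0

0 intersection points


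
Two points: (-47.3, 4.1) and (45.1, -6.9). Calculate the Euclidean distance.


dx = 45.1 + 47.3 = 92.4
dy = -6.9 - 4.1 = -11.0
d = sqrt(8537.76 + 121.0) = sqrt(8658.76) = 93.0525

93.0525


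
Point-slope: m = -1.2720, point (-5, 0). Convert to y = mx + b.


y - 0 = -1.2720(x + 5)
y = -1.2720x + 0 + 1.2720*(-5)
y = -1.2720x - 6.3600

y = -1.2720x - 6.3600


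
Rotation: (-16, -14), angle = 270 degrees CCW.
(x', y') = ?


cos(270) = 0, sin(270) = -1
x' = -16*0 + 14*(-1) = -14
y' = -16*(-1) - 14*0 = 16

(-14, 16)


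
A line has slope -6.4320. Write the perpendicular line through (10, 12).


Perpendicular slope = -1/m1 = -1/(-6.4320) = 0.1555
b2 = y0 - m2*x0 = 12 + 10/(-6.4320) = 12 - 1.5547 = 10.4453

y = 0.1555x + 10.4453


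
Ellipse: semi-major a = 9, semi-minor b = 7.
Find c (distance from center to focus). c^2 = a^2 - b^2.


c^2 = 9^2 - 7^2 = 81 - 49 = 32
c = sqrt(32) = 5.6569

c = 5.6569


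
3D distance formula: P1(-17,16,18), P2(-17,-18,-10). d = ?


dx=0, dy=-34, dz=-28
d = sqrt(0+1156+784) = sqrt(1940) = 44.0454

44.0454


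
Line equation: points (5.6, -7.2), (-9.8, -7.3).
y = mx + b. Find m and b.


m = (-0.1)/(-15.4) = 0.0065
b = y1 - m*x1 = -7.2 - (-0.1*5.6)/(-15.4) = -7.2 - 0.0364 = -7.2364

y = 0.0065x - 7.2364


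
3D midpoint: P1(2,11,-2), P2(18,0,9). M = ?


Mx = (2+18)/2 = 10.0000
My = (11+0)/2 = 5.5000
Mz = (-2+9)/2 = 3.5000

M = (10.0000, 5.5000, 3.5000)


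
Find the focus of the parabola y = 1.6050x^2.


a = 1.6050
4a = 6.4200
focus = (0, 1/6.4200) = (0, 0.1558)

Focus = (0, 0.1558)


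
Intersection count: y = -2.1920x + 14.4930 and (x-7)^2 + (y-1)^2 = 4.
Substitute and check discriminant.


Substitute y = -2.1920x + 14.4930: (x-7)^2 + (-2.1920x+14.4930-1)^2 = 4
Expand to Ax^2 + Bx + C = 0, where b-k = 13.493
A = 1+m^2 = 5.804864
B = 2(m(b-k) - h) = 2(-2.1920*13.493 - 7) = -73.153312
C = h^2 + (b-k)^2 - r^2 = 49 + 182.061049 - 4 = 227.061049
disc = B^2-4AC = 5351.4071 - 5272.2340 = 79.1731
disc > 0

2 intersection points


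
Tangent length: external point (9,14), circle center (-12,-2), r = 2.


d = sqrt((9+ 12)^2 + (14+ 2)^2) = sqrt(441+256) = 26.4008
L = sqrt(697.0000 - 4) = sqrt(693.0000) = 26.3249

26.3249


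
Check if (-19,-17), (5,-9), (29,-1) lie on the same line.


-19*(-9+ 1) + 5*(-1+ 17) + 29*(-17+ 9)
= 152 + 80 - 232 = 0

Yes, collinear (determinant = 0)


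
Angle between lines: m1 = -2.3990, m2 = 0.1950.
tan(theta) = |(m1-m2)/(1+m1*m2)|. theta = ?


m1-m2 = -2.594
1+m1*m2 = 0.532195
tan(theta) = |-2.594/0.532195| = 4.874153
theta = arctan(|-2.594/0.532195|) = 78.4059 degrees (acute angle)

78.4059 degrees


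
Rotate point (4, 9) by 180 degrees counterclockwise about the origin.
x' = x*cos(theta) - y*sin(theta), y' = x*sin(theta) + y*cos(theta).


cos(180) = -1, sin(180) = 0
x' = 4*(-1) - 9*0 = -4
y' = 4*0 + 9*(-1) = -9

(-4, -9)


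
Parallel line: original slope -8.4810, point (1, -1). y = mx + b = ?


Parallel lines have equal slopes.
m2 = -8.4810
b2 = -1 + 8.4810*1 = 7.4810

y = -8.4810x + 7.4810


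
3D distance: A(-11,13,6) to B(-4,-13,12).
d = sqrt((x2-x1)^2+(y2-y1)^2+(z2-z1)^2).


dx=7, dy=-26, dz=6
d = sqrt(49+676+36) = sqrt(761) = 27.5862

27.5862


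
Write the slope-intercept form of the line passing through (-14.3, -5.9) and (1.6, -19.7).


m = (-13.8)/(15.9) = -0.8679
b = y1 - m*x1 = -5.9 - (-13.8*(-14.3))/(15.9) = -5.9 - 12.4113 = -18.3113

y = -0.8679x - 18.3113


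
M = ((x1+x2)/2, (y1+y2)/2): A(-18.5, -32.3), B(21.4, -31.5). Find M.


Mx = (-18.5 + 21.4)/2 = 2.9/2 = 1.4500
My = (-32.3 - 31.5)/2 = -63.8/2 = -31.9000

(1.4500, -31.9000)


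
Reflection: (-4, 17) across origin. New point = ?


Reflection rule for origin: (-x, -y)
(-4, 17) -> (4, -17)

(4, -17)


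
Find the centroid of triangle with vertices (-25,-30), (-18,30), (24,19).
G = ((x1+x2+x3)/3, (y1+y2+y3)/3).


Gx = (-25- 18+24)/3 = -19/3 = -6.3333
Gy = (-30+30+19)/3 = 19/3 = 6.3333

G = (-6.3333, 6.3333)


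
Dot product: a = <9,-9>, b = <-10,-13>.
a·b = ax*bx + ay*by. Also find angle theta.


a·b = 9*(-10) - 9*(-13) = -90 + 117 = 27
|a| = sqrt(81+81) = 12.7279
|b| = sqrt(100+169) = 16.4012
cos(theta) = 27/(sqrt(162)*sqrt(269)) = 27/sqrt(43578) = 0.129339
theta = arccos(27/sqrt(43578)) = 82.5686 degrees

a·b = 27, theta = 82.5686 deg


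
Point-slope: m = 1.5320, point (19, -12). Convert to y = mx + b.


y + 12 = 1.5320(x - 19)
y = 1.5320x - 12 - 1.5320*19
y = 1.5320x - 41.1080

y = 1.5320x - 41.1080


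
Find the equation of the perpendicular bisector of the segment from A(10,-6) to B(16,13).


Midpoint = (13, 3.5)
Slope of AB = dy/dx = 19/6 = 3.1667
Perp slope = -dx/dy = -6/19 = -0.3158
b = My - (perp slope)*Mx = 3.5 + (6*13)/19 = 3.5 + 4.1053 = 7.6053

y = -0.3158x + 7.6053


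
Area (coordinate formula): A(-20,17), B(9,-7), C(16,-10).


-20*(-7+ 10) = -60
9*(-10-17) = -243
16*(17+ 7) = 384
sum = 81
Area = |81|/2 = 40.5000

40.5000 sq units


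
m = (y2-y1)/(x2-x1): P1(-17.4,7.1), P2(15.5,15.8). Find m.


dy = 15.8 - 7.1 = 8.7
dx = 15.5 + 17.4 = 32.9
m = 8.7/32.9 = 0.2644

m = 0.2644


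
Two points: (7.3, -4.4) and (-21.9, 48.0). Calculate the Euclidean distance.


dx = -21.9 - 7.3 = -29.2
dy = 48.0 + 4.4 = 52.4
d = sqrt(852.64 + 2745.76) = sqrt(3598.4) = 59.9867

59.9867


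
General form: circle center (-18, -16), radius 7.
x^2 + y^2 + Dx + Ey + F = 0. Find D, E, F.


(x+ 18)^2 + (y+ 16)^2 = 7^2
D = -2h = 36, E = -2k = 32
F = h^2+k^2-r^2 = 324+256-49 = 531

D = 36, E = 32, F = 531


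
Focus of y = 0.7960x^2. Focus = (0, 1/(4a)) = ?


a = 0.7960
4a = 3.1840
focus = (0, 1/3.1840) = (0, 0.3141)

Focus = (0, 0.3141)


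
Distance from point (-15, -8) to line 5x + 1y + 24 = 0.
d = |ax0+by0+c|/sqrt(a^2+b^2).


|5*(-15) + 1*(-8) + 24| = |-59| = 59
sqrt(25 + 1) = sqrt(26) = 5.0990
d = 59/sqrt(26) = 11.5709

11.5709


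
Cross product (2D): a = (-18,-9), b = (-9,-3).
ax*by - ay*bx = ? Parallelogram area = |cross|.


cross = -18*(-3) + 9*(-9) = 54 - 81 = -27
Parallelogram area = |-27| = 27

cross = -27, parallelogram area = 27


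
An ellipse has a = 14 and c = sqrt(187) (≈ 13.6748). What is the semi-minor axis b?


b^2 = 14^2 - (sqrt(187))^2 = 196 - 187 = 9
b = sqrt(9) = 3

b = 3


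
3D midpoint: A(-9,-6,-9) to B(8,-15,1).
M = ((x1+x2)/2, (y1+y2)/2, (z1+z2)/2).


Mx = (-9+8)/2 = -0.5000
My = (-6- 15)/2 = -10.5000
Mz = (-9+1)/2 = -4.0000

M = (-0.5000, -10.5000, -4.0000)


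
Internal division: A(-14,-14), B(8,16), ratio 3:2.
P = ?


Px = (3*8 + 2*(-14))/5 = -4/5 = -0.8000
Py = (3*16 + 2*(-14))/5 = 20/5 = 4.0000

P = (-0.8000, 4.0000)


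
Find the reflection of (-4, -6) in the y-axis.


Reflection rule for y-axis: (-x, y)
(-4, -6) -> (4, -6)

(4, -6)


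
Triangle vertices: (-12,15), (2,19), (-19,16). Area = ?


-12*(19-16) = -36
2*(16-15) = 2
-19*(15-19) = 76
sum = 42
Area = |42|/2 = 21.0000

21.0000 sq units


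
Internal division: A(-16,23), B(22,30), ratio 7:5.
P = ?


Px = (7*22 + 5*(-16))/12 = 74/12 = 6.1667
Py = (7*30 + 5*23)/12 = 325/12 = 27.0833

P = (6.1667, 27.0833)


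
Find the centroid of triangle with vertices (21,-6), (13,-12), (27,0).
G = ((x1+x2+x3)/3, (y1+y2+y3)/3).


Gx = (21+13+27)/3 = 61/3 = 20.3333
Gy = (-6- 12+0)/3 = -18/3 = -6.0000

G = (20.3333, -6.0000)


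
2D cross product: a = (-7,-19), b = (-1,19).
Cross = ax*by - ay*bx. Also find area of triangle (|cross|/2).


cross = -7*19 + 19*(-1) = -133 - 19 = -152
Triangle area = |-152|/2 = 152/2 = 76.0000

cross = -152, triangle area = 76.0000


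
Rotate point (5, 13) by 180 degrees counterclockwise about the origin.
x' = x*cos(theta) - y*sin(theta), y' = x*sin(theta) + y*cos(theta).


cos(180) = -1, sin(180) = 0
x' = 5*(-1) - 13*0 = -5
y' = 5*0 + 13*(-1) = -13

(-5, -13)


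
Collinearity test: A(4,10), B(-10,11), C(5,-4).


4*(11+ 4) - 10*(-4-10) + 5*(10-11)
= 60 + 140 - 5 = 195

No, not collinear (determinant = 195)


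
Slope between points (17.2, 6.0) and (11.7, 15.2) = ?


dy = 15.2 - 6.0 = 9.2
dx = 11.7 - 17.2 = -5.5
m = 9.2/(-5.5) = -1.6727

m = -1.6727


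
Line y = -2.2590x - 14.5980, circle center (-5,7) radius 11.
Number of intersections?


Substitute y = -2.2590x - 14.5980: (x+ 5)^2 + (-2.2590x- 14.5980-7)^2 = 121
Expand to Ax^2 + Bx + C = 0, where b-k = -21.598
A = 1+m^2 = 6.103081
B = 2(m(b-k) - h) = 2(-2.2590*(-21.598) + 5) = 107.579764
C = h^2 + (b-k)^2 - r^2 = 25 + 466.473604 - 121 = 370.473604
disc = B^2-4AC = 11573.4056 - 9044.1217 = 2529.2839
disc > 0

2 intersection points
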